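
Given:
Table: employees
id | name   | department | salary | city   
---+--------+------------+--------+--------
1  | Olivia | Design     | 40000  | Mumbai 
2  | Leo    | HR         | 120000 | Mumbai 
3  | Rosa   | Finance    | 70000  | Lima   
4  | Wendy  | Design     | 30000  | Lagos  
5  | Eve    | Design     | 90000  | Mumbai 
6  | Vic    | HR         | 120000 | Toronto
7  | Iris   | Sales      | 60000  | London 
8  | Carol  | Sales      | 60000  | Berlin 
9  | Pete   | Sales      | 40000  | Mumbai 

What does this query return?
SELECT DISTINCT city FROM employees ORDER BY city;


All 'city' values (row order): Mumbai, Mumbai, Lima, Lagos, Mumbai, Toronto, London, Berlin, Mumbai
Removing duplicates leaves 6 unique value(s).

6 values:
Berlin
Lagos
Lima
London
Mumbai
Toronto


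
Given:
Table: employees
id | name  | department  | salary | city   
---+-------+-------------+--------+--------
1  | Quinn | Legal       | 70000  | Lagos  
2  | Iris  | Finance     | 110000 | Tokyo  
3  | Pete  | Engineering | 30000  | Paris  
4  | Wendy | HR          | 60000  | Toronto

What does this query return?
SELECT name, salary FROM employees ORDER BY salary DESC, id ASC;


Sorting by salary DESC, then id ASC for ties

4 rows:
Iris, 110000
Quinn, 70000
Wendy, 60000
Pete, 30000


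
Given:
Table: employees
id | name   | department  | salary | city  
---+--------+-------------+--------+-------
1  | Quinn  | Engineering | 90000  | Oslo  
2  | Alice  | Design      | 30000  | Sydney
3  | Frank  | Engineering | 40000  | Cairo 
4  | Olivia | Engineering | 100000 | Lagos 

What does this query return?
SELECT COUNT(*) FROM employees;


COUNT(*) counts all rows

4


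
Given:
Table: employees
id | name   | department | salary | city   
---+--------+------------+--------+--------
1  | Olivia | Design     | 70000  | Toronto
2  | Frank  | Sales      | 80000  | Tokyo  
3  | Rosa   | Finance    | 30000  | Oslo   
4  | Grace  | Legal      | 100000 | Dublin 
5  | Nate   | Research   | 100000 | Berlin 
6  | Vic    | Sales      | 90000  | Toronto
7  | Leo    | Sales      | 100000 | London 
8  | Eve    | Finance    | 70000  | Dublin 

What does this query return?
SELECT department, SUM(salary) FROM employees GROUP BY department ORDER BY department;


Summing salary within each department:
  Design: 70000 = 70000
  Finance: 30000 + 70000 = 100000
  Legal: 100000 = 100000
  Research: 100000 = 100000
  Sales: 80000 + 90000 + 100000 = 270000


5 groups:
Design, 70000
Finance, 100000
Legal, 100000
Research, 100000
Sales, 270000


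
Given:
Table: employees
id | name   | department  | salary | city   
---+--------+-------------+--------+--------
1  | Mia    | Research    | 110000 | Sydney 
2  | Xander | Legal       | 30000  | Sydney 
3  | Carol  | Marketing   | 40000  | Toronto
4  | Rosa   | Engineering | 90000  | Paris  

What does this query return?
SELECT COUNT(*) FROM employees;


COUNT(*) counts all rows

4


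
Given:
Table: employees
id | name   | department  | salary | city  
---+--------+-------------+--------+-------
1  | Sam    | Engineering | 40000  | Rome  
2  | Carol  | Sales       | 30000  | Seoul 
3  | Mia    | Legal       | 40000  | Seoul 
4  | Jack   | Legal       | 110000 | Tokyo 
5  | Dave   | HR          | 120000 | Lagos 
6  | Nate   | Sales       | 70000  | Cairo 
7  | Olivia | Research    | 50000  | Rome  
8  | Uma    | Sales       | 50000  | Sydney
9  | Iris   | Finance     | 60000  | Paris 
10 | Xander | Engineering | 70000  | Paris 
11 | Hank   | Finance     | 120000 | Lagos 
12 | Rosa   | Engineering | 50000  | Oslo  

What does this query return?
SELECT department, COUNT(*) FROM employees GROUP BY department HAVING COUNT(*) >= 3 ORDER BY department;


Groups with count >= 3:
  Engineering: 3 -> PASS
  Sales: 3 -> PASS
  Finance: 2 -> filtered out
  HR: 1 -> filtered out
  Legal: 2 -> filtered out
  Research: 1 -> filtered out


2 groups:
Engineering, 3
Sales, 3


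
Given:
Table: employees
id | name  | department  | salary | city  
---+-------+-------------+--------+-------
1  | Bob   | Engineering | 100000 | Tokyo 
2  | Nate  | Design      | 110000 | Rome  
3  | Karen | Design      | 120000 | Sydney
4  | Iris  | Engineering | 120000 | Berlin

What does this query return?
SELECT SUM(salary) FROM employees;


SUM(salary) = 100000 + 110000 + 120000 + 120000 = 450000

450000


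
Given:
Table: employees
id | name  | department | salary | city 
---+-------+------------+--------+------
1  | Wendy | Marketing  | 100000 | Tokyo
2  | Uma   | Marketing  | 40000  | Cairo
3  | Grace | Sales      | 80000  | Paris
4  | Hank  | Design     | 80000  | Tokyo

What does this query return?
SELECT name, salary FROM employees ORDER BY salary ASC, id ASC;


Sorting by salary ASC, then id ASC for ties

4 rows:
Uma, 40000
Grace, 80000
Hank, 80000
Wendy, 100000


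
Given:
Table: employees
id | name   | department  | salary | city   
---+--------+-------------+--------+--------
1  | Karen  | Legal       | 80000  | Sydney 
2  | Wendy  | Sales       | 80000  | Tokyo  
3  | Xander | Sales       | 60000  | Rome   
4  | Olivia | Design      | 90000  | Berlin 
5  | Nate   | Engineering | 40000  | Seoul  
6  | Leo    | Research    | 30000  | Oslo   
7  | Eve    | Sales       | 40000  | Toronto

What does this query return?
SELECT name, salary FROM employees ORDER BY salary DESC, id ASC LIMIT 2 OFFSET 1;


Sort by salary DESC (id ASC tiebreak), then skip 1 and take 2
Rows 2 through 3

2 rows:
Karen, 80000
Wendy, 80000


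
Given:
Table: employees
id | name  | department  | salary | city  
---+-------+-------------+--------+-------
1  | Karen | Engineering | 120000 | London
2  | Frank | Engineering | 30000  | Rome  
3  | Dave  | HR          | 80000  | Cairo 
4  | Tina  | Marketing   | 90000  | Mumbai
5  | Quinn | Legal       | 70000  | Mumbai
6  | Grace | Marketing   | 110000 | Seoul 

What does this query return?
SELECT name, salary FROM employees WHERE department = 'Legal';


Filtering: department = 'Legal'
Matching rows: 1

1 rows:
Quinn, 70000


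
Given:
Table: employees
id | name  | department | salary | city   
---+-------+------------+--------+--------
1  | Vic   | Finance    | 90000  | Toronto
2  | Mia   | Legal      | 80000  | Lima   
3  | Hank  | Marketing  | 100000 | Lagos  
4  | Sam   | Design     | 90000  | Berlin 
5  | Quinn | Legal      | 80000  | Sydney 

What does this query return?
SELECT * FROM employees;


SELECT * returns all 5 rows with all columns

5 rows:
1, Vic, Finance, 90000, Toronto
2, Mia, Legal, 80000, Lima
3, Hank, Marketing, 100000, Lagos
4, Sam, Design, 90000, Berlin
5, Quinn, Legal, 80000, Sydney


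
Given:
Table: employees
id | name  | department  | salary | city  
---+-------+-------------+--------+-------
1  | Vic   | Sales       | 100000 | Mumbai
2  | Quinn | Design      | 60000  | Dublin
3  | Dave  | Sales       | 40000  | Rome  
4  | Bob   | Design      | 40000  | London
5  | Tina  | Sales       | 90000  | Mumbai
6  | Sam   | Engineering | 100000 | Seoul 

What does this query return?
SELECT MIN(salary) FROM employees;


Salaries: 100000, 60000, 40000, 40000, 90000, 100000
MIN = 40000

40000


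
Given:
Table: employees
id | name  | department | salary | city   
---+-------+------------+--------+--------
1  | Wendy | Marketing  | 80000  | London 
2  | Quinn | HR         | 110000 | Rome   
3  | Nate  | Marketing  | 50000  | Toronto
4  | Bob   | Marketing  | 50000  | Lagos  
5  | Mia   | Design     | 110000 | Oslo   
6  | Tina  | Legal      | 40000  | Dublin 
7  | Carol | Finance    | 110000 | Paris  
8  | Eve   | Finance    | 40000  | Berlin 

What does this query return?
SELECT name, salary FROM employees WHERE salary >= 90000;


Filtering: salary >= 90000
Matching: 3 rows

3 rows:
Quinn, 110000
Mia, 110000
Carol, 110000


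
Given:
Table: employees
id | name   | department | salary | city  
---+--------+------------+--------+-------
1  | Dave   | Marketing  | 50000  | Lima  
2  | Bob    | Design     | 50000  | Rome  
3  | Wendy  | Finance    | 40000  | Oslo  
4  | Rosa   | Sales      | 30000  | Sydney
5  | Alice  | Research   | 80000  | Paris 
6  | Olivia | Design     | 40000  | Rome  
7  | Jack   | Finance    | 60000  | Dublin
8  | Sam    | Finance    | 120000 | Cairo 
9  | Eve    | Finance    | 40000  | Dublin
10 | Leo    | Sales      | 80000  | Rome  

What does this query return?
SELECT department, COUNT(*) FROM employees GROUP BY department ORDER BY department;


Assigning each row to its department group:
  Dave -> Marketing
  Bob -> Design
  Wendy -> Finance
  Rosa -> Sales
  Alice -> Research
  Olivia -> Design
  Jack -> Finance
  Sam -> Finance
  Eve -> Finance
  Leo -> Sales


5 groups:
Design, 2
Finance, 4
Marketing, 1
Research, 1
Sales, 2


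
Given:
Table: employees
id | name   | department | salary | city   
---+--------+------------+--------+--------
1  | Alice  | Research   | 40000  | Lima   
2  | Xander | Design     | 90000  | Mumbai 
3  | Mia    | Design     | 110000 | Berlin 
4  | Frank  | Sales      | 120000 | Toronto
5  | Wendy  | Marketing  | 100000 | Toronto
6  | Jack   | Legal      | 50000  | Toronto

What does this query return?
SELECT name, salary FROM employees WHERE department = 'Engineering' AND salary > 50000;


Filtering: department = 'Engineering' AND salary > 50000
Matching: 0 rows

Empty result set (0 rows)


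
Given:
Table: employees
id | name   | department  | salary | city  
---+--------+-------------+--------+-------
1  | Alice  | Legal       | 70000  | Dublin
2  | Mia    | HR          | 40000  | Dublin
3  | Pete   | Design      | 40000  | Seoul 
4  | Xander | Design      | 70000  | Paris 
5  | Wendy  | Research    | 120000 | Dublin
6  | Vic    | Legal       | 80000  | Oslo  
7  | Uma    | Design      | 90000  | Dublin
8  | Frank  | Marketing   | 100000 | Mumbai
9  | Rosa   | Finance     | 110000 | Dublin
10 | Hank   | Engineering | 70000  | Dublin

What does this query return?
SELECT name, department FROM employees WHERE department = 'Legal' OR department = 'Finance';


Filtering: department = 'Legal' OR 'Finance'
Matching: 3 rows

3 rows:
Alice, Legal
Vic, Legal
Rosa, Finance


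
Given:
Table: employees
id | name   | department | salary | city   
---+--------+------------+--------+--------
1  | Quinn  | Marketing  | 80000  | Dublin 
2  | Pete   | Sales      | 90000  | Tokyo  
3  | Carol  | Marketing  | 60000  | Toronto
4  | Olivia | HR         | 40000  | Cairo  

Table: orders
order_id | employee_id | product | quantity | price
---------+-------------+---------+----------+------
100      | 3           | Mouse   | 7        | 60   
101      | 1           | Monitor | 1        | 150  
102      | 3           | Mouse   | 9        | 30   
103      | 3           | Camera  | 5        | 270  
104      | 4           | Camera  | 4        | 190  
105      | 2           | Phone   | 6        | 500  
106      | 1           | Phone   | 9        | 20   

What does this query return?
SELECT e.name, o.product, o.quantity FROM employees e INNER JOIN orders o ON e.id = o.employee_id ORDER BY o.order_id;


Joining employees.id = orders.employee_id:
  employee Carol (id=3) -> order Mouse
  employee Quinn (id=1) -> order Monitor
  employee Carol (id=3) -> order Mouse
  employee Carol (id=3) -> order Camera
  employee Olivia (id=4) -> order Camera
  employee Pete (id=2) -> order Phone
  employee Quinn (id=1) -> order Phone


7 rows:
Carol, Mouse, 7
Quinn, Monitor, 1
Carol, Mouse, 9
Carol, Camera, 5
Olivia, Camera, 4
Pete, Phone, 6
Quinn, Phone, 9


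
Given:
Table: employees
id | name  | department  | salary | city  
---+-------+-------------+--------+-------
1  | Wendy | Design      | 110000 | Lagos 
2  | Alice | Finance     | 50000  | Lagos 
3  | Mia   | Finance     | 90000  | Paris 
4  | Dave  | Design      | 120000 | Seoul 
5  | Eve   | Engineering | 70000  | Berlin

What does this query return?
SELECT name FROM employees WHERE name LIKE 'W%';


LIKE 'W%' matches names starting with 'W'
Matching: 1

1 rows:
Wendy


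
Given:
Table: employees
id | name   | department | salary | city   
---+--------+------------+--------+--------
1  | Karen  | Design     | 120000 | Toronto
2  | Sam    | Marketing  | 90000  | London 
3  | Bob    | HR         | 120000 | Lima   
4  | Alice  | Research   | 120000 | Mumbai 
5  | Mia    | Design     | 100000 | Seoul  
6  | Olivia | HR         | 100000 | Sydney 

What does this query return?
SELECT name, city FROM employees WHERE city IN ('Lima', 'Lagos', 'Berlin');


Filtering: city IN ('Lima', 'Lagos', 'Berlin')
Matching: 1 rows

1 rows:
Bob, Lima


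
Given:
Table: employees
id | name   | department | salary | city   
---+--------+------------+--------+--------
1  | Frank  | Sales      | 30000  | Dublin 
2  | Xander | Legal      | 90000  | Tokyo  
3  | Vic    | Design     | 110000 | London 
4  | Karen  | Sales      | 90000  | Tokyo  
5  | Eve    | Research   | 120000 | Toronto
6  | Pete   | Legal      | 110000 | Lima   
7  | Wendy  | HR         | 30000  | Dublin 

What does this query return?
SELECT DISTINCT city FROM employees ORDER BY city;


All 'city' values (row order): Dublin, Tokyo, London, Tokyo, Toronto, Lima, Dublin
Removing duplicates leaves 5 unique value(s).

5 values:
Dublin
Lima
London
Tokyo
Toronto


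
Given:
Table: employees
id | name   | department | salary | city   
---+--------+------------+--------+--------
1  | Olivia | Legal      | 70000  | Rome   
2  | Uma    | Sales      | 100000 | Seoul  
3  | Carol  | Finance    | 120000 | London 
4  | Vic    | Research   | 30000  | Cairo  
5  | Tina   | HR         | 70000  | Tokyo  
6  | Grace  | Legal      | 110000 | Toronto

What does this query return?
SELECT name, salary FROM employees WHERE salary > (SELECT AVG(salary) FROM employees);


Subquery: AVG(salary) = 83333.33
Filtering: salary > 83333.33
  Uma (100000) -> MATCH
  Carol (120000) -> MATCH
  Grace (110000) -> MATCH


3 rows:
Uma, 100000
Carol, 120000
Grace, 110000


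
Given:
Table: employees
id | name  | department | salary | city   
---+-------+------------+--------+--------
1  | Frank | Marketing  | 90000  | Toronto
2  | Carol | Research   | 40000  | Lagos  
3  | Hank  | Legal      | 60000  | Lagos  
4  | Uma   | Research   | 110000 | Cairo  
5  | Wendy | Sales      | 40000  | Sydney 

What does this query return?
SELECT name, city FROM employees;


Projecting columns: name, city

5 rows:
Frank, Toronto
Carol, Lagos
Hank, Lagos
Uma, Cairo
Wendy, Sydney


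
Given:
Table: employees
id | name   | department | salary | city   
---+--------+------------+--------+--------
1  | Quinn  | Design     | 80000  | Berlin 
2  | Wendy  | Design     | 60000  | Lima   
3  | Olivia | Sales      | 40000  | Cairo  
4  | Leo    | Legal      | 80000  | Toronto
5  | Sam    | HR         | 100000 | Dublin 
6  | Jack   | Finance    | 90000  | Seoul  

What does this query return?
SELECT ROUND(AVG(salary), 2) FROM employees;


SUM(salary) = 450000
COUNT = 6
ROUND(AVG, 2) = ROUND(450000 / 6, 2) = 75000.0

75000.0


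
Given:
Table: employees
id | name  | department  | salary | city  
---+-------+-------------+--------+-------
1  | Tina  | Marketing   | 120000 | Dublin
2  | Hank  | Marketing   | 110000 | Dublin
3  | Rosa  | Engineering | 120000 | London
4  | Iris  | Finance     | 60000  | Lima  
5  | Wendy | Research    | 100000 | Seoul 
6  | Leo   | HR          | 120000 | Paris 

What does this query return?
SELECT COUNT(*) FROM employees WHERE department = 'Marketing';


Counting rows where department = 'Marketing'
  Tina -> MATCH
  Hank -> MATCH


2


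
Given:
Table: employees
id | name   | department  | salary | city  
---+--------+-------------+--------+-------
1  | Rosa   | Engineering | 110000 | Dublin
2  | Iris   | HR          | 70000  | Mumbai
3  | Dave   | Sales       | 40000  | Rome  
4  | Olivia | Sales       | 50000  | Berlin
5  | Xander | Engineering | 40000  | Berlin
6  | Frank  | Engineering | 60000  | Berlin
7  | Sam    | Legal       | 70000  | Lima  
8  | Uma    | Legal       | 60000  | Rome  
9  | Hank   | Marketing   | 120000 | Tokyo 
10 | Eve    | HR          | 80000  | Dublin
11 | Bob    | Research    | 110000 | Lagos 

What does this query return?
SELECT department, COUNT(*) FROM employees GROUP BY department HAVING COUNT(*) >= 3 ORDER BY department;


Groups with count >= 3:
  Engineering: 3 -> PASS
  HR: 2 -> filtered out
  Legal: 2 -> filtered out
  Marketing: 1 -> filtered out
  Research: 1 -> filtered out
  Sales: 2 -> filtered out


1 groups:
Engineering, 3


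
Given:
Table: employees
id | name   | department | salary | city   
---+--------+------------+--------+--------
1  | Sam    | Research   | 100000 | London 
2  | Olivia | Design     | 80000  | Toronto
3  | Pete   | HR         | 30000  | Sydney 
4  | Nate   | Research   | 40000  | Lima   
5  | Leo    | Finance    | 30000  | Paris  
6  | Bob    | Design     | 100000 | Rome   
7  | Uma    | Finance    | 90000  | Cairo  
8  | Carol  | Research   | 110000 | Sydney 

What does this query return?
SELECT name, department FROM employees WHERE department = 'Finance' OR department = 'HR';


Filtering: department = 'Finance' OR 'HR'
Matching: 3 rows

3 rows:
Pete, HR
Leo, Finance
Uma, Finance


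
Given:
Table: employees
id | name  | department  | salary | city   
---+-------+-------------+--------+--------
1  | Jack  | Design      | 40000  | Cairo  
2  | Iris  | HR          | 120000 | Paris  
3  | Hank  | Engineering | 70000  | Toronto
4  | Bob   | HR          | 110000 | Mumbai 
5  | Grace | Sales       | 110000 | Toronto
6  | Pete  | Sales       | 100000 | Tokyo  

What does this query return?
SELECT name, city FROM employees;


Projecting columns: name, city

6 rows:
Jack, Cairo
Iris, Paris
Hank, Toronto
Bob, Mumbai
Grace, Toronto
Pete, Tokyo


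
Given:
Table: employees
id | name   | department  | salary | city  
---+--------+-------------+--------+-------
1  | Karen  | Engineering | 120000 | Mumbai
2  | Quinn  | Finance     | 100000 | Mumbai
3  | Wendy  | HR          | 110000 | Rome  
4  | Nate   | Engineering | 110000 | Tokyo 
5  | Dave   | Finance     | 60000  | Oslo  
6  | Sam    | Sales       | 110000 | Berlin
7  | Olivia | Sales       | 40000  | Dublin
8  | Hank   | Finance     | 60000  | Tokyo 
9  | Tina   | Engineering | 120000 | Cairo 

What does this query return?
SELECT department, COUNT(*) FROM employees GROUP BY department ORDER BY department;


Assigning each row to its department group:
  Karen -> Engineering
  Quinn -> Finance
  Wendy -> HR
  Nate -> Engineering
  Dave -> Finance
  Sam -> Sales
  Olivia -> Sales
  Hank -> Finance
  Tina -> Engineering


4 groups:
Engineering, 3
Finance, 3
HR, 1
Sales, 2


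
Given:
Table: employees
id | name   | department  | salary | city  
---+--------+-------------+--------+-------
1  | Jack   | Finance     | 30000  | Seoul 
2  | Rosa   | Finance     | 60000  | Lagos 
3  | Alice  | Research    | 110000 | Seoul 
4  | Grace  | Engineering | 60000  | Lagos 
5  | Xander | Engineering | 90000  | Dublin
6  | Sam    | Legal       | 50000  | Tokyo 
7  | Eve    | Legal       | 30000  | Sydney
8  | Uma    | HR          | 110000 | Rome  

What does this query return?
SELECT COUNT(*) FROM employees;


COUNT(*) counts all rows

8


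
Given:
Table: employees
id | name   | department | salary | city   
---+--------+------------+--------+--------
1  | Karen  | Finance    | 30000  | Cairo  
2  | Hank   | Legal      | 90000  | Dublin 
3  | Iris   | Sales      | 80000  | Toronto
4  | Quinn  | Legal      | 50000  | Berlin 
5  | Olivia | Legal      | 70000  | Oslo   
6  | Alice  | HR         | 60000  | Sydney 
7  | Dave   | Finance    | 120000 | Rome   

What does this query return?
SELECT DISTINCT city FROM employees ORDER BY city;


All 'city' values (row order): Cairo, Dublin, Toronto, Berlin, Oslo, Sydney, Rome
Removing duplicates leaves 7 unique value(s).

7 values:
Berlin
Cairo
Dublin
Oslo
Rome
Sydney
Toronto


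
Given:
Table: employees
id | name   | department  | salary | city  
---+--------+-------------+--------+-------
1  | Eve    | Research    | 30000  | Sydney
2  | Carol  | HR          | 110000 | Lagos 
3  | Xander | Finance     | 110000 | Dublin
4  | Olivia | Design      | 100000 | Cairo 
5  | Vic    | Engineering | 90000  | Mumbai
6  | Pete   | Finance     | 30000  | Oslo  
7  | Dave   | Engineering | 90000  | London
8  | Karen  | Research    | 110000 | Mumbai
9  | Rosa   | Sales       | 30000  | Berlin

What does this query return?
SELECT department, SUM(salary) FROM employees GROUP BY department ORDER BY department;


Summing salary within each department:
  Design: 100000 = 100000
  Engineering: 90000 + 90000 = 180000
  Finance: 110000 + 30000 = 140000
  HR: 110000 = 110000
  Research: 30000 + 110000 = 140000
  Sales: 30000 = 30000


6 groups:
Design, 100000
Engineering, 180000
Finance, 140000
HR, 110000
Research, 140000
Sales, 30000


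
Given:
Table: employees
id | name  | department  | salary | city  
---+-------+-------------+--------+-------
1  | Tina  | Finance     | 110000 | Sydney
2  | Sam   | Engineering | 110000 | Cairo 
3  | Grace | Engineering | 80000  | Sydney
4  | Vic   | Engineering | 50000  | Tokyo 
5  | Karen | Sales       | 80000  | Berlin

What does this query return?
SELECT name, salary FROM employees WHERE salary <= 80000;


Filtering: salary <= 80000
Matching: 3 rows

3 rows:
Grace, 80000
Vic, 50000
Karen, 80000


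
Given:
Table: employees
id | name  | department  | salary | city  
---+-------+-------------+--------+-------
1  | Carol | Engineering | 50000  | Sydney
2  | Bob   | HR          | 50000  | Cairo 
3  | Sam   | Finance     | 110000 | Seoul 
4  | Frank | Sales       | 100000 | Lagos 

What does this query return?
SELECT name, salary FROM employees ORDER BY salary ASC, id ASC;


Sorting by salary ASC, then id ASC for ties

4 rows:
Carol, 50000
Bob, 50000
Frank, 100000
Sam, 110000


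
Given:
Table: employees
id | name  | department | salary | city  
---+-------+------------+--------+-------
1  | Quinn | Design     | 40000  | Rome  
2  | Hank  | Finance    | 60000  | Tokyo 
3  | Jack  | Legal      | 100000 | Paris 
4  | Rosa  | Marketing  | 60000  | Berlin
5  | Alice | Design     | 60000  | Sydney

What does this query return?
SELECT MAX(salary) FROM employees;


Salaries: 40000, 60000, 100000, 60000, 60000
MAX = 100000

100000


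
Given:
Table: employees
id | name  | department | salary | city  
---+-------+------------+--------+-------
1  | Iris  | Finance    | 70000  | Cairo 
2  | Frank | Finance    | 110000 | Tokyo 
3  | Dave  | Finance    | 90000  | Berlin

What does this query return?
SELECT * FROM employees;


SELECT * returns all 3 rows with all columns

3 rows:
1, Iris, Finance, 70000, Cairo
2, Frank, Finance, 110000, Tokyo
3, Dave, Finance, 90000, Berlin


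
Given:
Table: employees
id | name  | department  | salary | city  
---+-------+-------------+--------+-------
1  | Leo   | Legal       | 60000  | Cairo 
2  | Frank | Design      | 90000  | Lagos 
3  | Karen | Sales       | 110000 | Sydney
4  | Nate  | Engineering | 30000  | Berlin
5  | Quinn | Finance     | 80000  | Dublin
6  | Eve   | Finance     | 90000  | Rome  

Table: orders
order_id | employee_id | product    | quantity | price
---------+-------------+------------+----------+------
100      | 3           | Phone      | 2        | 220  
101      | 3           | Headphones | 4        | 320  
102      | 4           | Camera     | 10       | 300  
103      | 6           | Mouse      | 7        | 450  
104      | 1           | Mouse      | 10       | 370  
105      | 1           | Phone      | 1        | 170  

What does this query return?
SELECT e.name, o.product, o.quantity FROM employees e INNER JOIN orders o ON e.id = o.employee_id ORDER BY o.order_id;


Joining employees.id = orders.employee_id:
  employee Karen (id=3) -> order Phone
  employee Karen (id=3) -> order Headphones
  employee Nate (id=4) -> order Camera
  employee Eve (id=6) -> order Mouse
  employee Leo (id=1) -> order Mouse
  employee Leo (id=1) -> order Phone


6 rows:
Karen, Phone, 2
Karen, Headphones, 4
Nate, Camera, 10
Eve, Mouse, 7
Leo, Mouse, 10
Leo, Phone, 1


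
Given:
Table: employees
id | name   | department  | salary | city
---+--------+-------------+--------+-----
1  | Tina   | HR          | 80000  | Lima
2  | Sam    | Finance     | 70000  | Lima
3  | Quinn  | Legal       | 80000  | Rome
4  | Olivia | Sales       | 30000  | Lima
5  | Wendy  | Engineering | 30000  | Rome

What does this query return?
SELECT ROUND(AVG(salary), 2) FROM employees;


SUM(salary) = 290000
COUNT = 5
ROUND(AVG, 2) = ROUND(290000 / 5, 2) = 58000.0

58000.0


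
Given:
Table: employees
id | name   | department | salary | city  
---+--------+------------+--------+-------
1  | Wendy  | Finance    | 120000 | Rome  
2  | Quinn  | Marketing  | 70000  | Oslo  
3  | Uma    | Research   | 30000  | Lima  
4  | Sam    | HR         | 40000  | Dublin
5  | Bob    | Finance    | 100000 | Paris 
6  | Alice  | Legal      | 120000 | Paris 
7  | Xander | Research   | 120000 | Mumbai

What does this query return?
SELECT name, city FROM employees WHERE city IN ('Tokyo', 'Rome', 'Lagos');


Filtering: city IN ('Tokyo', 'Rome', 'Lagos')
Matching: 1 rows

1 rows:
Wendy, Rome


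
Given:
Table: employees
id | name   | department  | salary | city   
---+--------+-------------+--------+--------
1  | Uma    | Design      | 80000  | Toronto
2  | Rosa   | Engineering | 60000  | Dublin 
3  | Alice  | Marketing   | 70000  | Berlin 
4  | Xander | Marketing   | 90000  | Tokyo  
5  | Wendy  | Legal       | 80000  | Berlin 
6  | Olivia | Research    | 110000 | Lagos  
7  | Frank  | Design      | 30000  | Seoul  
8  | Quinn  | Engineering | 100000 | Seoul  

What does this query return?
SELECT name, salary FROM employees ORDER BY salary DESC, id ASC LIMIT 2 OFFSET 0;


Sort by salary DESC (id ASC tiebreak), then skip 0 and take 2
Rows 1 through 2

2 rows:
Olivia, 110000
Quinn, 100000


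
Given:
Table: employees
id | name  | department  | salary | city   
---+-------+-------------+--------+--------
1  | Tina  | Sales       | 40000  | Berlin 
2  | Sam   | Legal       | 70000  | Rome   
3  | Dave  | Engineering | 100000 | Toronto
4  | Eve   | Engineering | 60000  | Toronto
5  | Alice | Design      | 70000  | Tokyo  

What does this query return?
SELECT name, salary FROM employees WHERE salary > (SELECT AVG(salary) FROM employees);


Subquery: AVG(salary) = 68000.0
Filtering: salary > 68000.0
  Sam (70000) -> MATCH
  Dave (100000) -> MATCH
  Alice (70000) -> MATCH


3 rows:
Sam, 70000
Dave, 100000
Alice, 70000


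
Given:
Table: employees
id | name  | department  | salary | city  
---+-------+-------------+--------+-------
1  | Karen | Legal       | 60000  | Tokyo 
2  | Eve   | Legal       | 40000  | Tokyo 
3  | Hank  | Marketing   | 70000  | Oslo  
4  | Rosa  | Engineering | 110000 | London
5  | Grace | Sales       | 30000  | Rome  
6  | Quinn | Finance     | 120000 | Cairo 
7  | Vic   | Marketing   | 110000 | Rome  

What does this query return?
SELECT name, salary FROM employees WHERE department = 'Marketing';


Filtering: department = 'Marketing'
Matching rows: 2

2 rows:
Hank, 70000
Vic, 110000


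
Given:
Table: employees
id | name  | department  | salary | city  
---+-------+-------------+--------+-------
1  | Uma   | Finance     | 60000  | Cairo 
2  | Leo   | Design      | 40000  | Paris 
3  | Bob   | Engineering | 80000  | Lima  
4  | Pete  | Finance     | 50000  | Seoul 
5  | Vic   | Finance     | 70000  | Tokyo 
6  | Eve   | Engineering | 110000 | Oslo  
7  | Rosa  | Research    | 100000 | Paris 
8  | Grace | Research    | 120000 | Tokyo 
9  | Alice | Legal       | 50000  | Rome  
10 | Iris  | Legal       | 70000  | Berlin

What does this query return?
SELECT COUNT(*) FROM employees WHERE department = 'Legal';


Counting rows where department = 'Legal'
  Alice -> MATCH
  Iris -> MATCH


2


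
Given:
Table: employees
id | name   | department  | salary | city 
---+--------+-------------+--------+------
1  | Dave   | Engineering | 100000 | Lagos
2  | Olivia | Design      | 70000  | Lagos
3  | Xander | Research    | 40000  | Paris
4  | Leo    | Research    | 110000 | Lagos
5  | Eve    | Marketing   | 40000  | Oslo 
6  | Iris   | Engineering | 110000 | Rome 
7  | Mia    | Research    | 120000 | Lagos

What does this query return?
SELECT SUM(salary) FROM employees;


SUM(salary) = 100000 + 70000 + 40000 + 110000 + 40000 + 110000 + 120000 = 590000

590000


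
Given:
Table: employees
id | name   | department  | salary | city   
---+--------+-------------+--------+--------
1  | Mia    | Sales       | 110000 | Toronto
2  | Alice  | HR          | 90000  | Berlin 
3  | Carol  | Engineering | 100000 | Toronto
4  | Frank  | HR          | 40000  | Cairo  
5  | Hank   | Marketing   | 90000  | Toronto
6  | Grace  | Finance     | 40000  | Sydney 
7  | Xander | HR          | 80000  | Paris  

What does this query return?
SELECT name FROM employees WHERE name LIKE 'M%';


LIKE 'M%' matches names starting with 'M'
Matching: 1

1 rows:
Mia


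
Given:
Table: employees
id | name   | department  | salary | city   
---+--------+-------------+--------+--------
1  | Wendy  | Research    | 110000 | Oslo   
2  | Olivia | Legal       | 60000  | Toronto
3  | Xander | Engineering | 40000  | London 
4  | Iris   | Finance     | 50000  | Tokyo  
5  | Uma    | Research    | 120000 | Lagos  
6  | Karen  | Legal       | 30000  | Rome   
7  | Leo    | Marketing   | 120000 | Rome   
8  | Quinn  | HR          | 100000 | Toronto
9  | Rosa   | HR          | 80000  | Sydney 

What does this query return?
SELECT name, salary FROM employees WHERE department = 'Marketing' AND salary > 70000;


Filtering: department = 'Marketing' AND salary > 70000
Matching: 1 rows

1 rows:
Leo, 120000


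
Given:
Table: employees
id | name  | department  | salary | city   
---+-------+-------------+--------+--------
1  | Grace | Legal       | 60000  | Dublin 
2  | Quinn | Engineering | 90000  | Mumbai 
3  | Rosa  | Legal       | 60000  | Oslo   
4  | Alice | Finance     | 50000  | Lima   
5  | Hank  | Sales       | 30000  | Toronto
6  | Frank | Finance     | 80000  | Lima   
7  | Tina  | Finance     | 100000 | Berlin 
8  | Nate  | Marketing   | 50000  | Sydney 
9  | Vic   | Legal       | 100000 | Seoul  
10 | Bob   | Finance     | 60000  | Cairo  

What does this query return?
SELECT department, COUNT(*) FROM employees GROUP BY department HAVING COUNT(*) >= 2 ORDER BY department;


Groups with count >= 2:
  Finance: 4 -> PASS
  Legal: 3 -> PASS
  Engineering: 1 -> filtered out
  Marketing: 1 -> filtered out
  Sales: 1 -> filtered out


2 groups:
Finance, 4
Legal, 3


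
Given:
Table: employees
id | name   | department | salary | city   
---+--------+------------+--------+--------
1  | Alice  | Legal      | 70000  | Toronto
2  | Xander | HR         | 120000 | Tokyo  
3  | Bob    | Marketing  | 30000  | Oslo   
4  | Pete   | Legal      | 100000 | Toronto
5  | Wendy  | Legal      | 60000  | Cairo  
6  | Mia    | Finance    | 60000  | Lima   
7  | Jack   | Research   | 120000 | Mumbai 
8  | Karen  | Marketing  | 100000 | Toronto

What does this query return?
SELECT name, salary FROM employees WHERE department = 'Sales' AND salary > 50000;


Filtering: department = 'Sales' AND salary > 50000
Matching: 0 rows

Empty result set (0 rows)


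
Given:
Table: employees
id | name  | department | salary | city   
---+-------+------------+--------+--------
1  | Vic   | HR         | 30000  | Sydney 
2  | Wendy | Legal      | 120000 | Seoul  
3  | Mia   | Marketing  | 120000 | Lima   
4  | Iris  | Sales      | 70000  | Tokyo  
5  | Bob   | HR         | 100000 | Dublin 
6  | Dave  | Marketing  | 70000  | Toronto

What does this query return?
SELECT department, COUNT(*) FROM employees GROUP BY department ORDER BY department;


Assigning each row to its department group:
  Vic -> HR
  Wendy -> Legal
  Mia -> Marketing
  Iris -> Sales
  Bob -> HR
  Dave -> Marketing


4 groups:
HR, 2
Legal, 1
Marketing, 2
Sales, 1


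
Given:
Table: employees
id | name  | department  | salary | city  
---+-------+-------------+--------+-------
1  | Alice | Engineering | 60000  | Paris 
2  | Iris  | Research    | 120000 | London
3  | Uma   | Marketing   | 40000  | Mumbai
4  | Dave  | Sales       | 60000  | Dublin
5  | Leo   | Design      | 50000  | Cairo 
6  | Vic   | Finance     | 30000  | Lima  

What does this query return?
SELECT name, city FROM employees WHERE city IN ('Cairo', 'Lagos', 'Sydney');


Filtering: city IN ('Cairo', 'Lagos', 'Sydney')
Matching: 1 rows

1 rows:
Leo, Cairo


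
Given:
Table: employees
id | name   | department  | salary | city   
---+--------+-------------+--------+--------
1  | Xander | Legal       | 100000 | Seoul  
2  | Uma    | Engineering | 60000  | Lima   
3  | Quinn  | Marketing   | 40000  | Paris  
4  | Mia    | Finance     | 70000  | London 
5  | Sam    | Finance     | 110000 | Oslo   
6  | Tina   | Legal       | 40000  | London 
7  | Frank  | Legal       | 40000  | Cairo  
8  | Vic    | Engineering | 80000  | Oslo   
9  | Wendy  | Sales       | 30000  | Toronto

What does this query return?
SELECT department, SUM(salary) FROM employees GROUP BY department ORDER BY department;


Summing salary within each department:
  Engineering: 60000 + 80000 = 140000
  Finance: 70000 + 110000 = 180000
  Legal: 100000 + 40000 + 40000 = 180000
  Marketing: 40000 = 40000
  Sales: 30000 = 30000


5 groups:
Engineering, 140000
Finance, 180000
Legal, 180000
Marketing, 40000
Sales, 30000


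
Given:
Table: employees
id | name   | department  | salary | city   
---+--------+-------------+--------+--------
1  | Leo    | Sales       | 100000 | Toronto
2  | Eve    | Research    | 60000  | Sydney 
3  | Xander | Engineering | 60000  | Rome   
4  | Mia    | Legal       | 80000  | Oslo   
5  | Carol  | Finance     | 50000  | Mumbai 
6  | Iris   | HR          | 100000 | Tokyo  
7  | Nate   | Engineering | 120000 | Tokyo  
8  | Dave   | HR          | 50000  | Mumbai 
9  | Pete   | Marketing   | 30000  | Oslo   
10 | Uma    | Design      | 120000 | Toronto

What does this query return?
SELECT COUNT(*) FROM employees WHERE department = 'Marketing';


Counting rows where department = 'Marketing'
  Pete -> MATCH


1


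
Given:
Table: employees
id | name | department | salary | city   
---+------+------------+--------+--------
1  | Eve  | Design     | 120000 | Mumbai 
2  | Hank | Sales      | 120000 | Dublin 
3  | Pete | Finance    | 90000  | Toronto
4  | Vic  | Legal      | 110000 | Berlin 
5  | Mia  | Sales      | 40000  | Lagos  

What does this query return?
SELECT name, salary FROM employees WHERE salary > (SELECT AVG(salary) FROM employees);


Subquery: AVG(salary) = 96000.0
Filtering: salary > 96000.0
  Eve (120000) -> MATCH
  Hank (120000) -> MATCH
  Vic (110000) -> MATCH


3 rows:
Eve, 120000
Hank, 120000
Vic, 110000


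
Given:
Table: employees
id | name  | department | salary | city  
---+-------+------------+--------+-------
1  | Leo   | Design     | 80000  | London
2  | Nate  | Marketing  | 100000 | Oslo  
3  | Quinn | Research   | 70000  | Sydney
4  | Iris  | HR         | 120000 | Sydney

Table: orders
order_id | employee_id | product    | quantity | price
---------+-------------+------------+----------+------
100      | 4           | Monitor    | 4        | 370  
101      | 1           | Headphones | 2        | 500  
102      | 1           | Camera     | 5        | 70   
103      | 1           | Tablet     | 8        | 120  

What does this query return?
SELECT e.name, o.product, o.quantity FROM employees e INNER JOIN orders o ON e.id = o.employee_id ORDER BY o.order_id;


Joining employees.id = orders.employee_id:
  employee Iris (id=4) -> order Monitor
  employee Leo (id=1) -> order Headphones
  employee Leo (id=1) -> order Camera
  employee Leo (id=1) -> order Tablet


4 rows:
Iris, Monitor, 4
Leo, Headphones, 2
Leo, Camera, 5
Leo, Tablet, 8


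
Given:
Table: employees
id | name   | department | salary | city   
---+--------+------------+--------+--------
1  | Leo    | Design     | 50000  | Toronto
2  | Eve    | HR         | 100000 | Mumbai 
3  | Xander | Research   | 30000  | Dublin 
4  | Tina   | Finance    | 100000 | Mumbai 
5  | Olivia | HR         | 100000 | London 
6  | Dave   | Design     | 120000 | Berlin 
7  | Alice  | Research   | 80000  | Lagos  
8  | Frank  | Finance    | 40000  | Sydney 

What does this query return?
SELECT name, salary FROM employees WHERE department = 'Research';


Filtering: department = 'Research'
Matching rows: 2

2 rows:
Xander, 30000
Alice, 80000


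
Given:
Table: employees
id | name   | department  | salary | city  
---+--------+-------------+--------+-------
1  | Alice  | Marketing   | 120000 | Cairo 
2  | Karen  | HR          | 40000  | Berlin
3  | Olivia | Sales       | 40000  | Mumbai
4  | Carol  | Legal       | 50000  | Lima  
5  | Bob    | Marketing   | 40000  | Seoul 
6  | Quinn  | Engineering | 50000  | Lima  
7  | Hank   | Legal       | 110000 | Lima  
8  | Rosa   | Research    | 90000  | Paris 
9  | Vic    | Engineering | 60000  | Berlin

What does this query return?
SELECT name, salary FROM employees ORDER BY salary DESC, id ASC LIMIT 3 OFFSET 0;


Sort by salary DESC (id ASC tiebreak), then skip 0 and take 3
Rows 1 through 3

3 rows:
Alice, 120000
Hank, 110000
Rosa, 90000


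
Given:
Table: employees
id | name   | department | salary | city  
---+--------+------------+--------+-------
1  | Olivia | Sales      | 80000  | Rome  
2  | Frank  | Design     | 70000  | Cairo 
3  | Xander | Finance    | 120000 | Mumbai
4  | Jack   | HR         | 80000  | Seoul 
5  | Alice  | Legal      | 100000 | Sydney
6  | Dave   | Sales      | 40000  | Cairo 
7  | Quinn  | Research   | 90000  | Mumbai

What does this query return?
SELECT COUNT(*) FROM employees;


COUNT(*) counts all rows

7


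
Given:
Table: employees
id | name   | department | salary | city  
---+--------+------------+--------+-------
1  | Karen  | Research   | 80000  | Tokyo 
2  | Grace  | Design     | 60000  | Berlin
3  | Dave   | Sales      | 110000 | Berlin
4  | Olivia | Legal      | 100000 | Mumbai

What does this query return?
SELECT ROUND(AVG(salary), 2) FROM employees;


SUM(salary) = 350000
COUNT = 4
ROUND(AVG, 2) = ROUND(350000 / 4, 2) = 87500.0

87500.0


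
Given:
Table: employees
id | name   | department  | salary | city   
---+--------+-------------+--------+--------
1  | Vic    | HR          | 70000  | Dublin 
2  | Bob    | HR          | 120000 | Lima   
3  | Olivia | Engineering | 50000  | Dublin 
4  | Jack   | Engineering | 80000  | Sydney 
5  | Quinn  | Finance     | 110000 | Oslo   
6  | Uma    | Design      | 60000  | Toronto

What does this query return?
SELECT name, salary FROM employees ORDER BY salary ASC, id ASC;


Sorting by salary ASC, then id ASC for ties

6 rows:
Olivia, 50000
Uma, 60000
Vic, 70000
Jack, 80000
Quinn, 110000
Bob, 120000


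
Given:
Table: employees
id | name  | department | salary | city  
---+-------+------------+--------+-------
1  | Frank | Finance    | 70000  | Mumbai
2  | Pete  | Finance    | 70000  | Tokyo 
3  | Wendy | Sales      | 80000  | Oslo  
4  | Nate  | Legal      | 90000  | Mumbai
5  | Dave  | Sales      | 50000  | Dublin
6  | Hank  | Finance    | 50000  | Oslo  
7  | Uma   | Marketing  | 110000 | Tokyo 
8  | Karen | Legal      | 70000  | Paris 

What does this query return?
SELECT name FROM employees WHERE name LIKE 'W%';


LIKE 'W%' matches names starting with 'W'
Matching: 1

1 rows:
Wendy


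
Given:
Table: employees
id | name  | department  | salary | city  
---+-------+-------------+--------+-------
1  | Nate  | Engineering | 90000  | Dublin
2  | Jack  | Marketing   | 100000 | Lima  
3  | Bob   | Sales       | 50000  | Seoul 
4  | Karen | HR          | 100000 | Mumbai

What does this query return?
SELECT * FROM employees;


SELECT * returns all 4 rows with all columns

4 rows:
1, Nate, Engineering, 90000, Dublin
2, Jack, Marketing, 100000, Lima
3, Bob, Sales, 50000, Seoul
4, Karen, HR, 100000, Mumbai


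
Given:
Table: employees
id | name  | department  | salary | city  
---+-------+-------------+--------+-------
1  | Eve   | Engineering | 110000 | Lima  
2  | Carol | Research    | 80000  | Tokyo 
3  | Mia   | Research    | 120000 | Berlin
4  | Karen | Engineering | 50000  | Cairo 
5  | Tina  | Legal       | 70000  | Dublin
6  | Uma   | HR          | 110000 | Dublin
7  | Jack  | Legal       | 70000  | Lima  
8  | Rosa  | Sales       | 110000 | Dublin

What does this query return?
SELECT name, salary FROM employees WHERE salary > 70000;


Filtering: salary > 70000
Matching: 5 rows

5 rows:
Eve, 110000
Carol, 80000
Mia, 120000
Uma, 110000
Rosa, 110000
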